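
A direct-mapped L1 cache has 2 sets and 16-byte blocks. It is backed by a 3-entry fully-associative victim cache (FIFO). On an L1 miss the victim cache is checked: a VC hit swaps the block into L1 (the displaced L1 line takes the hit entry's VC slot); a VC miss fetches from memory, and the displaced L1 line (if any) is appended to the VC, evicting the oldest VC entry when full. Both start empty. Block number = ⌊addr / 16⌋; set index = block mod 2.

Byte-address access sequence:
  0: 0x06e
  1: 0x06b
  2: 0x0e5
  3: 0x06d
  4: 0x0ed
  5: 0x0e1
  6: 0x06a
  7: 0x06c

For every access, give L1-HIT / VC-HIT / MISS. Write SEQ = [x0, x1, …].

#0 0x6e→b6/s0 MISS; vc=[]
#1 0x6b→b6/s0 L1-HIT; vc=[]
#2 0xe5→b14/s0 MISS; vc=[6]
#3 0x6d→b6/s0 VC-HIT; vc=[14]
#4 0xed→b14/s0 VC-HIT; vc=[6]
#5 0xe1→b14/s0 L1-HIT; vc=[6]
#6 0x6a→b6/s0 VC-HIT; vc=[14]
#7 0x6c→b6/s0 L1-HIT; vc=[14]

SEQ = [MISS, L1-HIT, MISS, VC-HIT, VC-HIT, L1-HIT, VC-HIT, L1-HIT]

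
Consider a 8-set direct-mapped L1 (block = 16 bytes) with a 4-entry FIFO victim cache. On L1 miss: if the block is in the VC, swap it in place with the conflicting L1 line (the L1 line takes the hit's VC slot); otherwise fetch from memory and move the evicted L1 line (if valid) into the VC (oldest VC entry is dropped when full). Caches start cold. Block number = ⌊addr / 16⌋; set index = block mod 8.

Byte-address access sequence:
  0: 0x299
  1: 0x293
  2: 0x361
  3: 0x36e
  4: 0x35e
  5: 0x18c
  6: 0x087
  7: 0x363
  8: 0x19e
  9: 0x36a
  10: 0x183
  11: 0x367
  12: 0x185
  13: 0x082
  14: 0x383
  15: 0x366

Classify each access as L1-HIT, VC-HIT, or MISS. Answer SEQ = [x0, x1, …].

SEQ = [MISS, L1-HIT, MISS, L1-HIT, MISS, MISS, MISS, L1-HIT, MISS, L1-HIT, VC-HIT, L1-HIT, L1-HIT, VC-HIT, MISS, L1-HIT]

  [0] addr=0x299 blk=41 s=1: MISS | VC []
  [1] addr=0x293 blk=41 s=1: L1-HIT | VC []
  [2] addr=0x361 blk=54 s=6: MISS | VC []
  [3] addr=0x36e blk=54 s=6: L1-HIT | VC []
  [4] addr=0x35e blk=53 s=5: MISS | VC []
  [5] addr=0x18c blk=24 s=0: MISS | VC []
  [6] addr=0x87 blk=8 s=0: MISS | VC [24]
  [7] addr=0x363 blk=54 s=6: L1-HIT | VC [24]
  [8] addr=0x19e blk=25 s=1: MISS | VC [24, 41]
  [9] addr=0x36a blk=54 s=6: L1-HIT | VC [24, 41]
  [10] addr=0x183 blk=24 s=0: VC-HIT | VC [8, 41]
  [11] addr=0x367 blk=54 s=6: L1-HIT | VC [8, 41]
  [12] addr=0x185 blk=24 s=0: L1-HIT | VC [8, 41]
  [13] addr=0x82 blk=8 s=0: VC-HIT | VC [24, 41]
  [14] addr=0x383 blk=56 s=0: MISS | VC [24, 41, 8]
  [15] addr=0x366 blk=54 s=6: L1-HIT | VC [24, 41, 8]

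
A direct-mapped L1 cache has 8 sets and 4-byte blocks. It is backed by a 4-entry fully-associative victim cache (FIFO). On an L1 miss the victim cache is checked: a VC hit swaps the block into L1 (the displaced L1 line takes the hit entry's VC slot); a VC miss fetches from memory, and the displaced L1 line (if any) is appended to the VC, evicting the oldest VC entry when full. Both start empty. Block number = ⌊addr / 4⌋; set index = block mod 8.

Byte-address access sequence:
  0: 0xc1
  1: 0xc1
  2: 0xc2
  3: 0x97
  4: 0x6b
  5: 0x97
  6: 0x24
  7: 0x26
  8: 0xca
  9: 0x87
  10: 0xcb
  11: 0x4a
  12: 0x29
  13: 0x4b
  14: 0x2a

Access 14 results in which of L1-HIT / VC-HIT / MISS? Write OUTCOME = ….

#0 0xc1→b48/s0 MISS; vc=[]
#1 0xc1→b48/s0 L1-HIT; vc=[]
#2 0xc2→b48/s0 L1-HIT; vc=[]
#3 0x97→b37/s5 MISS; vc=[]
#4 0x6b→b26/s2 MISS; vc=[]
#5 0x97→b37/s5 L1-HIT; vc=[]
#6 0x24→b9/s1 MISS; vc=[]
#7 0x26→b9/s1 L1-HIT; vc=[]
#8 0xca→b50/s2 MISS; vc=[26]
#9 0x87→b33/s1 MISS; vc=[26,9]
#10 0xcb→b50/s2 L1-HIT; vc=[26,9]
#11 0x4a→b18/s2 MISS; vc=[26,9,50]
#12 0x29→b10/s2 MISS; vc=[26,9,50,18]
#13 0x4b→b18/s2 VC-HIT; vc=[26,9,50,10]
#14 0x2a→b10/s2 VC-HIT; vc=[26,9,50,18]

OUTCOME = VC-HIT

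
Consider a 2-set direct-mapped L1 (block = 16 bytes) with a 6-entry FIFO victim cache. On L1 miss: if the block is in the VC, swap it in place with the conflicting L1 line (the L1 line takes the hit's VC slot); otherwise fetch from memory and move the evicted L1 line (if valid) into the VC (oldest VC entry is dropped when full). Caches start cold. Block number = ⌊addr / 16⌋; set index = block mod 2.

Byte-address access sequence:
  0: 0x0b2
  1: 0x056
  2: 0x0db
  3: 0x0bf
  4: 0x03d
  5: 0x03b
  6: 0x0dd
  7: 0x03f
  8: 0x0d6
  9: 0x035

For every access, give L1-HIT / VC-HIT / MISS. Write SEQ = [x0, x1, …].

SEQ = [MISS, MISS, MISS, VC-HIT, MISS, L1-HIT, VC-HIT, VC-HIT, VC-HIT, VC-HIT]

#0 0xb2→b11/s1 MISS; vc=[]
#1 0x56→b5/s1 MISS; vc=[11]
#2 0xdb→b13/s1 MISS; vc=[11,5]
#3 0xbf→b11/s1 VC-HIT; vc=[13,5]
#4 0x3d→b3/s1 MISS; vc=[13,5,11]
#5 0x3b→b3/s1 L1-HIT; vc=[13,5,11]
#6 0xdd→b13/s1 VC-HIT; vc=[3,5,11]
#7 0x3f→b3/s1 VC-HIT; vc=[13,5,11]
#8 0xd6→b13/s1 VC-HIT; vc=[3,5,11]
#9 0x35→b3/s1 VC-HIT; vc=[13,5,11]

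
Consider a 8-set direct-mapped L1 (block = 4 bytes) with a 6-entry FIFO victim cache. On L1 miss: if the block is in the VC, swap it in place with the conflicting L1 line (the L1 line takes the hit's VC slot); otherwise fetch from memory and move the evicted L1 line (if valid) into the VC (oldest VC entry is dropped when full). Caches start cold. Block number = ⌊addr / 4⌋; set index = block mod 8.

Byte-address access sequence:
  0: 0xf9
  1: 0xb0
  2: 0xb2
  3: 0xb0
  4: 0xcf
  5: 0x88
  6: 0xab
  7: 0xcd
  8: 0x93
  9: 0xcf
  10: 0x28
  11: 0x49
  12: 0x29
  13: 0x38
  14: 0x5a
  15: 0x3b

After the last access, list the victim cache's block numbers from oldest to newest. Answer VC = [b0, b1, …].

  [0] addr=0xf9 blk=62 s=6: MISS | VC []
  [1] addr=0xb0 blk=44 s=4: MISS | VC []
  [2] addr=0xb2 blk=44 s=4: L1-HIT | VC []
  [3] addr=0xb0 blk=44 s=4: L1-HIT | VC []
  [4] addr=0xcf blk=51 s=3: MISS | VC []
  [5] addr=0x88 blk=34 s=2: MISS | VC []
  [6] addr=0xab blk=42 s=2: MISS | VC [34]
  [7] addr=0xcd blk=51 s=3: L1-HIT | VC [34]
  [8] addr=0x93 blk=36 s=4: MISS | VC [34, 44]
  [9] addr=0xcf blk=51 s=3: L1-HIT | VC [34, 44]
  [10] addr=0x28 blk=10 s=2: MISS | VC [34, 44, 42]
  [11] addr=0x49 blk=18 s=2: MISS | VC [34, 44, 42, 10]
  [12] addr=0x29 blk=10 s=2: VC-HIT | VC [34, 44, 42, 18]
  [13] addr=0x38 blk=14 s=6: MISS | VC [34, 44, 42, 18, 62]
  [14] addr=0x5a blk=22 s=6: MISS | VC [34, 44, 42, 18, 62, 14]
  [15] addr=0x3b blk=14 s=6: VC-HIT | VC [34, 44, 42, 18, 62, 22]

VC = [34, 44, 42, 18, 62, 22]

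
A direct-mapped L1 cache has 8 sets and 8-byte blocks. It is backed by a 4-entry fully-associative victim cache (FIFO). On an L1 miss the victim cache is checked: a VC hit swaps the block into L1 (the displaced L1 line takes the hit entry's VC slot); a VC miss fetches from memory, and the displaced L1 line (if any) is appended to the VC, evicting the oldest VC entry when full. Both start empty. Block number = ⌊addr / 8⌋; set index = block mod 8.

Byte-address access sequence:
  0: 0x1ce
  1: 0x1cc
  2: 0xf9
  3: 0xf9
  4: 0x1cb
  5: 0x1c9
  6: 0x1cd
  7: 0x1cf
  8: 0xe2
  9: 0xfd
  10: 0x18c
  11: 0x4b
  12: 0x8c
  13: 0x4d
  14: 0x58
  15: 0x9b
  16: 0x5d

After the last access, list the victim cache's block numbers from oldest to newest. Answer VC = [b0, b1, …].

VC = [57, 49, 17, 19]

0: 0x1ce (blk 57, set 1) → MISS  vc=[]
1: 0x1cc (blk 57, set 1) → L1-HIT  vc=[]
2: 0xf9 (blk 31, set 7) → MISS  vc=[]
3: 0xf9 (blk 31, set 7) → L1-HIT  vc=[]
4: 0x1cb (blk 57, set 1) → L1-HIT  vc=[]
5: 0x1c9 (blk 57, set 1) → L1-HIT  vc=[]
6: 0x1cd (blk 57, set 1) → L1-HIT  vc=[]
7: 0x1cf (blk 57, set 1) → L1-HIT  vc=[]
8: 0xe2 (blk 28, set 4) → MISS  vc=[]
9: 0xfd (blk 31, set 7) → L1-HIT  vc=[]
10: 0x18c (blk 49, set 1) → MISS  vc=[57]
11: 0x4b (blk 9, set 1) → MISS  vc=[57, 49]
12: 0x8c (blk 17, set 1) → MISS  vc=[57, 49, 9]
13: 0x4d (blk 9, set 1) → VC-HIT  vc=[57, 49, 17]
14: 0x58 (blk 11, set 3) → MISS  vc=[57, 49, 17]
15: 0x9b (blk 19, set 3) → MISS  vc=[57, 49, 17, 11]
16: 0x5d (blk 11, set 3) → VC-HIT  vc=[57, 49, 17, 19]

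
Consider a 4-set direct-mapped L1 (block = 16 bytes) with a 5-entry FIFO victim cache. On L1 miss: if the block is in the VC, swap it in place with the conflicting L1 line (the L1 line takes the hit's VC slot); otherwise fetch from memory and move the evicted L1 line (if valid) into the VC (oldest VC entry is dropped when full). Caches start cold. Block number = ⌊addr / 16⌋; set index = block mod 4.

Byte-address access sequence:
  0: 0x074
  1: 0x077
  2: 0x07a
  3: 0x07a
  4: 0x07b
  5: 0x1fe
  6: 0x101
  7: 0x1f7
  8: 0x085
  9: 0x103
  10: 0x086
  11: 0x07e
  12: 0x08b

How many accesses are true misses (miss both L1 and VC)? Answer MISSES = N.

MISSES = 4

#0 0x74→b7/s3 MISS; vc=[]
#1 0x77→b7/s3 L1-HIT; vc=[]
#2 0x7a→b7/s3 L1-HIT; vc=[]
#3 0x7a→b7/s3 L1-HIT; vc=[]
#4 0x7b→b7/s3 L1-HIT; vc=[]
#5 0x1fe→b31/s3 MISS; vc=[7]
#6 0x101→b16/s0 MISS; vc=[7]
#7 0x1f7→b31/s3 L1-HIT; vc=[7]
#8 0x85→b8/s0 MISS; vc=[7,16]
#9 0x103→b16/s0 VC-HIT; vc=[7,8]
#10 0x86→b8/s0 VC-HIT; vc=[7,16]
#11 0x7e→b7/s3 VC-HIT; vc=[31,16]
#12 0x8b→b8/s0 L1-HIT; vc=[31,16]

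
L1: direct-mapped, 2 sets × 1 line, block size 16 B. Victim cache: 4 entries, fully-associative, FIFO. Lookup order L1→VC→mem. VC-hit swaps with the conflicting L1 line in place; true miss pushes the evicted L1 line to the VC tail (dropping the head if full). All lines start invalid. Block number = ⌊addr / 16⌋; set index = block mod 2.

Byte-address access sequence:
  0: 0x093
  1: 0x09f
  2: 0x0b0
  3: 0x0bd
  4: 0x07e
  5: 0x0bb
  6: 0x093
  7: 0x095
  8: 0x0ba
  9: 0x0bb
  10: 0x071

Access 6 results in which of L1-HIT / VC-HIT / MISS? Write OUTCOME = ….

OUTCOME = VC-HIT

0: 0x93 (blk 9, set 1) → MISS  vc=[]
1: 0x9f (blk 9, set 1) → L1-HIT  vc=[]
2: 0xb0 (blk 11, set 1) → MISS  vc=[9]
3: 0xbd (blk 11, set 1) → L1-HIT  vc=[9]
4: 0x7e (blk 7, set 1) → MISS  vc=[9, 11]
5: 0xbb (blk 11, set 1) → VC-HIT  vc=[9, 7]
6: 0x93 (blk 9, set 1) → VC-HIT  vc=[11, 7]
7: 0x95 (blk 9, set 1) → L1-HIT  vc=[11, 7]
8: 0xba (blk 11, set 1) → VC-HIT  vc=[9, 7]
9: 0xbb (blk 11, set 1) → L1-HIT  vc=[9, 7]
10: 0x71 (blk 7, set 1) → VC-HIT  vc=[9, 11]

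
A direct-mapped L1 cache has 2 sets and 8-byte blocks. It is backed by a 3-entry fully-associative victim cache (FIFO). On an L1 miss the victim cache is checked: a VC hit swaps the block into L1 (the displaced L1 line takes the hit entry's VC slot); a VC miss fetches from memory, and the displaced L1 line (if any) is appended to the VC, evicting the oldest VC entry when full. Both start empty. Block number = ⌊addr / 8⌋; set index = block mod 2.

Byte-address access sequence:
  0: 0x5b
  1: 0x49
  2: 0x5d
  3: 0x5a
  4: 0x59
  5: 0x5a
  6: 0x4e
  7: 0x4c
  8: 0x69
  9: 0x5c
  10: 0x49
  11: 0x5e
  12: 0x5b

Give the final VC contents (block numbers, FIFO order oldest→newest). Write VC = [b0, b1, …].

#0 0x5b→b11/s1 MISS; vc=[]
#1 0x49→b9/s1 MISS; vc=[11]
#2 0x5d→b11/s1 VC-HIT; vc=[9]
#3 0x5a→b11/s1 L1-HIT; vc=[9]
#4 0x59→b11/s1 L1-HIT; vc=[9]
#5 0x5a→b11/s1 L1-HIT; vc=[9]
#6 0x4e→b9/s1 VC-HIT; vc=[11]
#7 0x4c→b9/s1 L1-HIT; vc=[11]
#8 0x69→b13/s1 MISS; vc=[11,9]
#9 0x5c→b11/s1 VC-HIT; vc=[13,9]
#10 0x49→b9/s1 VC-HIT; vc=[13,11]
#11 0x5e→b11/s1 VC-HIT; vc=[13,9]
#12 0x5b→b11/s1 L1-HIT; vc=[13,9]

VC = [13, 9]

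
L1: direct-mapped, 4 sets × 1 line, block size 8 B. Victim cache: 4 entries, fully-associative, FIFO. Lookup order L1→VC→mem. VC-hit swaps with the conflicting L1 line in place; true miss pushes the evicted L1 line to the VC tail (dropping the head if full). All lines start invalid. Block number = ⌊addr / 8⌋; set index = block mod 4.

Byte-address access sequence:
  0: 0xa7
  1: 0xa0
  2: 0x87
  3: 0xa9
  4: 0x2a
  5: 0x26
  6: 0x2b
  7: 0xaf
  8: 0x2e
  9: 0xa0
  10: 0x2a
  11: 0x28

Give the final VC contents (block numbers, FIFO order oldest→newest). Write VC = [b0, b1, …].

  [0] addr=0xa7 blk=20 s=0: MISS | VC []
  [1] addr=0xa0 blk=20 s=0: L1-HIT | VC []
  [2] addr=0x87 blk=16 s=0: MISS | VC [20]
  [3] addr=0xa9 blk=21 s=1: MISS | VC [20]
  [4] addr=0x2a blk=5 s=1: MISS | VC [20, 21]
  [5] addr=0x26 blk=4 s=0: MISS | VC [20, 21, 16]
  [6] addr=0x2b blk=5 s=1: L1-HIT | VC [20, 21, 16]
  [7] addr=0xaf blk=21 s=1: VC-HIT | VC [20, 5, 16]
  [8] addr=0x2e blk=5 s=1: VC-HIT | VC [20, 21, 16]
  [9] addr=0xa0 blk=20 s=0: VC-HIT | VC [4, 21, 16]
  [10] addr=0x2a blk=5 s=1: L1-HIT | VC [4, 21, 16]
  [11] addr=0x28 blk=5 s=1: L1-HIT | VC [4, 21, 16]

VC = [4, 21, 16]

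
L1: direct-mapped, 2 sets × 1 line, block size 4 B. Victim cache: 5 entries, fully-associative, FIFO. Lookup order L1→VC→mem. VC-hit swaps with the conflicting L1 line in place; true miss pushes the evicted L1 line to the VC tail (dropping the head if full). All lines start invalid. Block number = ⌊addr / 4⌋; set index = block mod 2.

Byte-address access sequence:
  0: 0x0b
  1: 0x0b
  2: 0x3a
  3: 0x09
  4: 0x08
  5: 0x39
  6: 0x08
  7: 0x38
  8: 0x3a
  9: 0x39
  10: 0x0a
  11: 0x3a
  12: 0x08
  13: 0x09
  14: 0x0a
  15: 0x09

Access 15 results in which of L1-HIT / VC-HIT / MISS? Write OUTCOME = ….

OUTCOME = L1-HIT

#0 0xb→b2/s0 MISS; vc=[]
#1 0xb→b2/s0 L1-HIT; vc=[]
#2 0x3a→b14/s0 MISS; vc=[2]
#3 0x9→b2/s0 VC-HIT; vc=[14]
#4 0x8→b2/s0 L1-HIT; vc=[14]
#5 0x39→b14/s0 VC-HIT; vc=[2]
#6 0x8→b2/s0 VC-HIT; vc=[14]
#7 0x38→b14/s0 VC-HIT; vc=[2]
#8 0x3a→b14/s0 L1-HIT; vc=[2]
#9 0x39→b14/s0 L1-HIT; vc=[2]
#10 0xa→b2/s0 VC-HIT; vc=[14]
#11 0x3a→b14/s0 VC-HIT; vc=[2]
#12 0x8→b2/s0 VC-HIT; vc=[14]
#13 0x9→b2/s0 L1-HIT; vc=[14]
#14 0xa→b2/s0 L1-HIT; vc=[14]
#15 0x9→b2/s0 L1-HIT; vc=[14]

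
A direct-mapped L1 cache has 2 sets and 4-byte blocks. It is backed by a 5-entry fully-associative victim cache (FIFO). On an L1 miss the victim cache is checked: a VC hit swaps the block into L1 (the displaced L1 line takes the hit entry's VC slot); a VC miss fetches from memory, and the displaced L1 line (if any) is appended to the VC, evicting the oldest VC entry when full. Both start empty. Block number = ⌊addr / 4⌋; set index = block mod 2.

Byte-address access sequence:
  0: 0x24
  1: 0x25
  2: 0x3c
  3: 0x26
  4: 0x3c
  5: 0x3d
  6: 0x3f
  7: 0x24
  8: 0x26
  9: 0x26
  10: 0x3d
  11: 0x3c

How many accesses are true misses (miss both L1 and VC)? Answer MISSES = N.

#0 0x24→b9/s1 MISS; vc=[]
#1 0x25→b9/s1 L1-HIT; vc=[]
#2 0x3c→b15/s1 MISS; vc=[9]
#3 0x26→b9/s1 VC-HIT; vc=[15]
#4 0x3c→b15/s1 VC-HIT; vc=[9]
#5 0x3d→b15/s1 L1-HIT; vc=[9]
#6 0x3f→b15/s1 L1-HIT; vc=[9]
#7 0x24→b9/s1 VC-HIT; vc=[15]
#8 0x26→b9/s1 L1-HIT; vc=[15]
#9 0x26→b9/s1 L1-HIT; vc=[15]
#10 0x3d→b15/s1 VC-HIT; vc=[9]
#11 0x3c→b15/s1 L1-HIT; vc=[9]

MISSES = 2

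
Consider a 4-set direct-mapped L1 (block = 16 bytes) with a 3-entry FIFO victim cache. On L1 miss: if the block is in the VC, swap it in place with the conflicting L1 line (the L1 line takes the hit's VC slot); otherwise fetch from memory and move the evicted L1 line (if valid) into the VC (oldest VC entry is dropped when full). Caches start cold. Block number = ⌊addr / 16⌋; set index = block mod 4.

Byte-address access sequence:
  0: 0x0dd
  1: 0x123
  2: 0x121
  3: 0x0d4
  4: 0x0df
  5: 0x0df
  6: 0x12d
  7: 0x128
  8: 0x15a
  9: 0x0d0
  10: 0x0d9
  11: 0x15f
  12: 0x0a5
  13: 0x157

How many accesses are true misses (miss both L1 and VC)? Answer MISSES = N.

MISSES = 4

0: 0xdd (blk 13, set 1) → MISS  vc=[]
1: 0x123 (blk 18, set 2) → MISS  vc=[]
2: 0x121 (blk 18, set 2) → L1-HIT  vc=[]
3: 0xd4 (blk 13, set 1) → L1-HIT  vc=[]
4: 0xdf (blk 13, set 1) → L1-HIT  vc=[]
5: 0xdf (blk 13, set 1) → L1-HIT  vc=[]
6: 0x12d (blk 18, set 2) → L1-HIT  vc=[]
7: 0x128 (blk 18, set 2) → L1-HIT  vc=[]
8: 0x15a (blk 21, set 1) → MISS  vc=[13]
9: 0xd0 (blk 13, set 1) → VC-HIT  vc=[21]
10: 0xd9 (blk 13, set 1) → L1-HIT  vc=[21]
11: 0x15f (blk 21, set 1) → VC-HIT  vc=[13]
12: 0xa5 (blk 10, set 2) → MISS  vc=[13, 18]
13: 0x157 (blk 21, set 1) → L1-HIT  vc=[13, 18]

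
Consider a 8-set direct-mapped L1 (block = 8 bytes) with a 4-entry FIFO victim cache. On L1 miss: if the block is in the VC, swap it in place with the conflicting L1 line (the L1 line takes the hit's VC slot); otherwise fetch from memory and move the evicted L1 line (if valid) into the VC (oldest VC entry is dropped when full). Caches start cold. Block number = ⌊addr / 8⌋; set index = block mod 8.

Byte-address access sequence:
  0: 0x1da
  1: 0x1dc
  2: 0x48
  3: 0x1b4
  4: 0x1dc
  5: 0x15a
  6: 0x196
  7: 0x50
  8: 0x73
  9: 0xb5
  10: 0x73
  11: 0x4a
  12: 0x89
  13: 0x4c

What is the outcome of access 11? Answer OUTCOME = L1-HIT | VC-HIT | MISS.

#0 0x1da→b59/s3 MISS; vc=[]
#1 0x1dc→b59/s3 L1-HIT; vc=[]
#2 0x48→b9/s1 MISS; vc=[]
#3 0x1b4→b54/s6 MISS; vc=[]
#4 0x1dc→b59/s3 L1-HIT; vc=[]
#5 0x15a→b43/s3 MISS; vc=[59]
#6 0x196→b50/s2 MISS; vc=[59]
#7 0x50→b10/s2 MISS; vc=[59,50]
#8 0x73→b14/s6 MISS; vc=[59,50,54]
#9 0xb5→b22/s6 MISS; vc=[59,50,54,14]
#10 0x73→b14/s6 VC-HIT; vc=[59,50,54,22]
#11 0x4a→b9/s1 L1-HIT; vc=[59,50,54,22]
#12 0x89→b17/s1 MISS; vc=[50,54,22,9]
#13 0x4c→b9/s1 VC-HIT; vc=[50,54,22,17]

OUTCOME = L1-HIT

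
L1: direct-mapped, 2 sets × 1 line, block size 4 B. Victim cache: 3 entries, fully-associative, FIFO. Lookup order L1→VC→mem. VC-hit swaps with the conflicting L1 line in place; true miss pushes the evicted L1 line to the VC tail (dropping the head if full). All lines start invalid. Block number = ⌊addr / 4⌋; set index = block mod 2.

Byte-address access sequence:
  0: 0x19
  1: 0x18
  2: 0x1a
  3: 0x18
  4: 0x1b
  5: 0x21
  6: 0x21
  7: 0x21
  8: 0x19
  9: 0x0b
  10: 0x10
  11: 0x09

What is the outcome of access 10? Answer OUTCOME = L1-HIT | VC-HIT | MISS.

OUTCOME = MISS

  [0] addr=0x19 blk=6 s=0: MISS | VC []
  [1] addr=0x18 blk=6 s=0: L1-HIT | VC []
  [2] addr=0x1a blk=6 s=0: L1-HIT | VC []
  [3] addr=0x18 blk=6 s=0: L1-HIT | VC []
  [4] addr=0x1b blk=6 s=0: L1-HIT | VC []
  [5] addr=0x21 blk=8 s=0: MISS | VC [6]
  [6] addr=0x21 blk=8 s=0: L1-HIT | VC [6]
  [7] addr=0x21 blk=8 s=0: L1-HIT | VC [6]
  [8] addr=0x19 blk=6 s=0: VC-HIT | VC [8]
  [9] addr=0xb blk=2 s=0: MISS | VC [8, 6]
  [10] addr=0x10 blk=4 s=0: MISS | VC [8, 6, 2]
  [11] addr=0x9 blk=2 s=0: VC-HIT | VC [8, 6, 4]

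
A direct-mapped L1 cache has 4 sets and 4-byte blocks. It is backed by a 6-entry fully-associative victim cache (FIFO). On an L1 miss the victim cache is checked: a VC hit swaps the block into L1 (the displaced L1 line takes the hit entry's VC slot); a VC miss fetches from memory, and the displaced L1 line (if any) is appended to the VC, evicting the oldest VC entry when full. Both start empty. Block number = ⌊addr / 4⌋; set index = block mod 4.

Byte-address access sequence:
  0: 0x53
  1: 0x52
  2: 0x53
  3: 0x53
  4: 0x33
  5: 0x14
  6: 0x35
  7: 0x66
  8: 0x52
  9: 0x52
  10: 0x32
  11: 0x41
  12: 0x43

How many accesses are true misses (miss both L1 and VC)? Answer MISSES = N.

#0 0x53→b20/s0 MISS; vc=[]
#1 0x52→b20/s0 L1-HIT; vc=[]
#2 0x53→b20/s0 L1-HIT; vc=[]
#3 0x53→b20/s0 L1-HIT; vc=[]
#4 0x33→b12/s0 MISS; vc=[20]
#5 0x14→b5/s1 MISS; vc=[20]
#6 0x35→b13/s1 MISS; vc=[20,5]
#7 0x66→b25/s1 MISS; vc=[20,5,13]
#8 0x52→b20/s0 VC-HIT; vc=[12,5,13]
#9 0x52→b20/s0 L1-HIT; vc=[12,5,13]
#10 0x32→b12/s0 VC-HIT; vc=[20,5,13]
#11 0x41→b16/s0 MISS; vc=[20,5,13,12]
#12 0x43→b16/s0 L1-HIT; vc=[20,5,13,12]

MISSES = 6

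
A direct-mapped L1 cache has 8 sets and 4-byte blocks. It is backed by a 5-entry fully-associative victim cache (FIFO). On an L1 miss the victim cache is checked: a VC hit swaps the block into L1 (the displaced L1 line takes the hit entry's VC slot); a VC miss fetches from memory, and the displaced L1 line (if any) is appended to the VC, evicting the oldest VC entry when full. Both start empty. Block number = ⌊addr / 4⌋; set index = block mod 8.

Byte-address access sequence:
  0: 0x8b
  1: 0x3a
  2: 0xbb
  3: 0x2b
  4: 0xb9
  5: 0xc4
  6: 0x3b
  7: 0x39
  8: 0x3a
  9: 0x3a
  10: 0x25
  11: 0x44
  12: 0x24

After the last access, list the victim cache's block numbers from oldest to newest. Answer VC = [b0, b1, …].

  [0] addr=0x8b blk=34 s=2: MISS | VC []
  [1] addr=0x3a blk=14 s=6: MISS | VC []
  [2] addr=0xbb blk=46 s=6: MISS | VC [14]
  [3] addr=0x2b blk=10 s=2: MISS | VC [14, 34]
  [4] addr=0xb9 blk=46 s=6: L1-HIT | VC [14, 34]
  [5] addr=0xc4 blk=49 s=1: MISS | VC [14, 34]
  [6] addr=0x3b blk=14 s=6: VC-HIT | VC [46, 34]
  [7] addr=0x39 blk=14 s=6: L1-HIT | VC [46, 34]
  [8] addr=0x3a blk=14 s=6: L1-HIT | VC [46, 34]
  [9] addr=0x3a blk=14 s=6: L1-HIT | VC [46, 34]
  [10] addr=0x25 blk=9 s=1: MISS | VC [46, 34, 49]
  [11] addr=0x44 blk=17 s=1: MISS | VC [46, 34, 49, 9]
  [12] addr=0x24 blk=9 s=1: VC-HIT | VC [46, 34, 49, 17]

VC = [46, 34, 49, 17]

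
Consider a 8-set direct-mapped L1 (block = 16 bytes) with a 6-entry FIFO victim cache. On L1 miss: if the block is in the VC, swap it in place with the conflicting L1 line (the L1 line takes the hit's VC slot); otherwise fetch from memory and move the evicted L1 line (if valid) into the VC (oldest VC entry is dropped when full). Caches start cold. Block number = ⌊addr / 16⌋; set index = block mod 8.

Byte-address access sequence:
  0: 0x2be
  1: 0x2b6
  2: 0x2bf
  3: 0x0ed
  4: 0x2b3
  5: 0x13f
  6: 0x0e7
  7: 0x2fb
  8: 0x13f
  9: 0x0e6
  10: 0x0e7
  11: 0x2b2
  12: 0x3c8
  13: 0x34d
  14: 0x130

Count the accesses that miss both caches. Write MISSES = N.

0: 0x2be (blk 43, set 3) → MISS  vc=[]
1: 0x2b6 (blk 43, set 3) → L1-HIT  vc=[]
2: 0x2bf (blk 43, set 3) → L1-HIT  vc=[]
3: 0xed (blk 14, set 6) → MISS  vc=[]
4: 0x2b3 (blk 43, set 3) → L1-HIT  vc=[]
5: 0x13f (blk 19, set 3) → MISS  vc=[43]
6: 0xe7 (blk 14, set 6) → L1-HIT  vc=[43]
7: 0x2fb (blk 47, set 7) → MISS  vc=[43]
8: 0x13f (blk 19, set 3) → L1-HIT  vc=[43]
9: 0xe6 (blk 14, set 6) → L1-HIT  vc=[43]
10: 0xe7 (blk 14, set 6) → L1-HIT  vc=[43]
11: 0x2b2 (blk 43, set 3) → VC-HIT  vc=[19]
12: 0x3c8 (blk 60, set 4) → MISS  vc=[19]
13: 0x34d (blk 52, set 4) → MISS  vc=[19, 60]
14: 0x130 (blk 19, set 3) → VC-HIT  vc=[43, 60]

MISSES = 6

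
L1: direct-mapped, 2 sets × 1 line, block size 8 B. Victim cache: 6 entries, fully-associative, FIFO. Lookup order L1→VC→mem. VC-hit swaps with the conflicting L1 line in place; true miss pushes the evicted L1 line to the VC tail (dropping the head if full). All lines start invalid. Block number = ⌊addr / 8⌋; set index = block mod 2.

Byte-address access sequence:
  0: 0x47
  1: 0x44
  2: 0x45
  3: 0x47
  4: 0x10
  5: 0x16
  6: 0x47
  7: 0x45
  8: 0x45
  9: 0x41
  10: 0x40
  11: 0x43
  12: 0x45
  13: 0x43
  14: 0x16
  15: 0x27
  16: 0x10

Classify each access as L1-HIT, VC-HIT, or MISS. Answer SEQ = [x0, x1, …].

  [0] addr=0x47 blk=8 s=0: MISS | VC []
  [1] addr=0x44 blk=8 s=0: L1-HIT | VC []
  [2] addr=0x45 blk=8 s=0: L1-HIT | VC []
  [3] addr=0x47 blk=8 s=0: L1-HIT | VC []
  [4] addr=0x10 blk=2 s=0: MISS | VC [8]
  [5] addr=0x16 blk=2 s=0: L1-HIT | VC [8]
  [6] addr=0x47 blk=8 s=0: VC-HIT | VC [2]
  [7] addr=0x45 blk=8 s=0: L1-HIT | VC [2]
  [8] addr=0x45 blk=8 s=0: L1-HIT | VC [2]
  [9] addr=0x41 blk=8 s=0: L1-HIT | VC [2]
  [10] addr=0x40 blk=8 s=0: L1-HIT | VC [2]
  [11] addr=0x43 blk=8 s=0: L1-HIT | VC [2]
  [12] addr=0x45 blk=8 s=0: L1-HIT | VC [2]
  [13] addr=0x43 blk=8 s=0: L1-HIT | VC [2]
  [14] addr=0x16 blk=2 s=0: VC-HIT | VC [8]
  [15] addr=0x27 blk=4 s=0: MISS | VC [8, 2]
  [16] addr=0x10 blk=2 s=0: VC-HIT | VC [8, 4]

SEQ = [MISS, L1-HIT, L1-HIT, L1-HIT, MISS, L1-HIT, VC-HIT, L1-HIT, L1-HIT, L1-HIT, L1-HIT, L1-HIT, L1-HIT, L1-HIT, VC-HIT, MISS, VC-HIT]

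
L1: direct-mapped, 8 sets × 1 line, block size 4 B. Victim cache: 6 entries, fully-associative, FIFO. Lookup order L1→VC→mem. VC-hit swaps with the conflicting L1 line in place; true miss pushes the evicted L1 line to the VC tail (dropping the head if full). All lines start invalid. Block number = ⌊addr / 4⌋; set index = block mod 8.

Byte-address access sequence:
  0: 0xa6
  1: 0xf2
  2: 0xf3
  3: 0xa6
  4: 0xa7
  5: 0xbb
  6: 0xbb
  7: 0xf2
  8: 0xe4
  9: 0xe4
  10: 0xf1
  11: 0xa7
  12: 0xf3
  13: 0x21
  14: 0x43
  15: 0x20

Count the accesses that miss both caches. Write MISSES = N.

MISSES = 6

#0 0xa6→b41/s1 MISS; vc=[]
#1 0xf2→b60/s4 MISS; vc=[]
#2 0xf3→b60/s4 L1-HIT; vc=[]
#3 0xa6→b41/s1 L1-HIT; vc=[]
#4 0xa7→b41/s1 L1-HIT; vc=[]
#5 0xbb→b46/s6 MISS; vc=[]
#6 0xbb→b46/s6 L1-HIT; vc=[]
#7 0xf2→b60/s4 L1-HIT; vc=[]
#8 0xe4→b57/s1 MISS; vc=[41]
#9 0xe4→b57/s1 L1-HIT; vc=[41]
#10 0xf1→b60/s4 L1-HIT; vc=[41]
#11 0xa7→b41/s1 VC-HIT; vc=[57]
#12 0xf3→b60/s4 L1-HIT; vc=[57]
#13 0x21→b8/s0 MISS; vc=[57]
#14 0x43→b16/s0 MISS; vc=[57,8]
#15 0x20→b8/s0 VC-HIT; vc=[57,16]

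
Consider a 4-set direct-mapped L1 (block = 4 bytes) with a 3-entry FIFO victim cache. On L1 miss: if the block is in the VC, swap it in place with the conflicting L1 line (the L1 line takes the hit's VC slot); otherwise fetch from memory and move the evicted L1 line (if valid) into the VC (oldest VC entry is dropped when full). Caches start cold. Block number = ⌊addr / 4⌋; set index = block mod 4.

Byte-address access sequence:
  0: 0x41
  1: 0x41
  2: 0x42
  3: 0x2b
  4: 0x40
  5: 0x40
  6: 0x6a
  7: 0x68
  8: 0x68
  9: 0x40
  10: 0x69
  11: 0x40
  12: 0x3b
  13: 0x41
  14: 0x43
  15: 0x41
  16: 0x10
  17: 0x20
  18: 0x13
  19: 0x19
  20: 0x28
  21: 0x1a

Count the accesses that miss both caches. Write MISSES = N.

MISSES = 8

0: 0x41 (blk 16, set 0) → MISS  vc=[]
1: 0x41 (blk 16, set 0) → L1-HIT  vc=[]
2: 0x42 (blk 16, set 0) → L1-HIT  vc=[]
3: 0x2b (blk 10, set 2) → MISS  vc=[]
4: 0x40 (blk 16, set 0) → L1-HIT  vc=[]
5: 0x40 (blk 16, set 0) → L1-HIT  vc=[]
6: 0x6a (blk 26, set 2) → MISS  vc=[10]
7: 0x68 (blk 26, set 2) → L1-HIT  vc=[10]
8: 0x68 (blk 26, set 2) → L1-HIT  vc=[10]
9: 0x40 (blk 16, set 0) → L1-HIT  vc=[10]
10: 0x69 (blk 26, set 2) → L1-HIT  vc=[10]
11: 0x40 (blk 16, set 0) → L1-HIT  vc=[10]
12: 0x3b (blk 14, set 2) → MISS  vc=[10, 26]
13: 0x41 (blk 16, set 0) → L1-HIT  vc=[10, 26]
14: 0x43 (blk 16, set 0) → L1-HIT  vc=[10, 26]
15: 0x41 (blk 16, set 0) → L1-HIT  vc=[10, 26]
16: 0x10 (blk 4, set 0) → MISS  vc=[10, 26, 16]
17: 0x20 (blk 8, set 0) → MISS  vc=[26, 16, 4]
18: 0x13 (blk 4, set 0) → VC-HIT  vc=[26, 16, 8]
19: 0x19 (blk 6, set 2) → MISS  vc=[16, 8, 14]
20: 0x28 (blk 10, set 2) → MISS  vc=[8, 14, 6]
21: 0x1a (blk 6, set 2) → VC-HIT  vc=[8, 14, 10]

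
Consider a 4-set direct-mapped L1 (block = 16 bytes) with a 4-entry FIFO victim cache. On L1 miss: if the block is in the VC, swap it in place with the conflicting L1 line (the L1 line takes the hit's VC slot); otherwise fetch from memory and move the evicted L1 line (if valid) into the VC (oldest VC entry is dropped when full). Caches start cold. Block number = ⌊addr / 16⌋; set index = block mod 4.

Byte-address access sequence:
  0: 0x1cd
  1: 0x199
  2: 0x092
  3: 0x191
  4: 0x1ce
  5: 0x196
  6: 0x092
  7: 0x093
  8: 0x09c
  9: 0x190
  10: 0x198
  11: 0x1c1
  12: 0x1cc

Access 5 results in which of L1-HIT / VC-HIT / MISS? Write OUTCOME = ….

0: 0x1cd (blk 28, set 0) → MISS  vc=[]
1: 0x199 (blk 25, set 1) → MISS  vc=[]
2: 0x92 (blk 9, set 1) → MISS  vc=[25]
3: 0x191 (blk 25, set 1) → VC-HIT  vc=[9]
4: 0x1ce (blk 28, set 0) → L1-HIT  vc=[9]
5: 0x196 (blk 25, set 1) → L1-HIT  vc=[9]
6: 0x92 (blk 9, set 1) → VC-HIT  vc=[25]
7: 0x93 (blk 9, set 1) → L1-HIT  vc=[25]
8: 0x9c (blk 9, set 1) → L1-HIT  vc=[25]
9: 0x190 (blk 25, set 1) → VC-HIT  vc=[9]
10: 0x198 (blk 25, set 1) → L1-HIT  vc=[9]
11: 0x1c1 (blk 28, set 0) → L1-HIT  vc=[9]
12: 0x1cc (blk 28, set 0) → L1-HIT  vc=[9]

OUTCOME = L1-HIT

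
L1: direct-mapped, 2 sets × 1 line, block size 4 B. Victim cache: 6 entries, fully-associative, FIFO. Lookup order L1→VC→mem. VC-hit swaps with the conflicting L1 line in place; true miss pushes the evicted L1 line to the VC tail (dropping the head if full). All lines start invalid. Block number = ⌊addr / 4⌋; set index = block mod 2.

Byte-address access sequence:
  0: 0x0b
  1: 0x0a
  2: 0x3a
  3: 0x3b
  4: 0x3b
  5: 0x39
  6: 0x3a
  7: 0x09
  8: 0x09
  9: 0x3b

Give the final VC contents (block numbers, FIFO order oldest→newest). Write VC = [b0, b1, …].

VC = [2]

0: 0xb (blk 2, set 0) → MISS  vc=[]
1: 0xa (blk 2, set 0) → L1-HIT  vc=[]
2: 0x3a (blk 14, set 0) → MISS  vc=[2]
3: 0x3b (blk 14, set 0) → L1-HIT  vc=[2]
4: 0x3b (blk 14, set 0) → L1-HIT  vc=[2]
5: 0x39 (blk 14, set 0) → L1-HIT  vc=[2]
6: 0x3a (blk 14, set 0) → L1-HIT  vc=[2]
7: 0x9 (blk 2, set 0) → VC-HIT  vc=[14]
8: 0x9 (blk 2, set 0) → L1-HIT  vc=[14]
9: 0x3b (blk 14, set 0) → VC-HIT  vc=[2]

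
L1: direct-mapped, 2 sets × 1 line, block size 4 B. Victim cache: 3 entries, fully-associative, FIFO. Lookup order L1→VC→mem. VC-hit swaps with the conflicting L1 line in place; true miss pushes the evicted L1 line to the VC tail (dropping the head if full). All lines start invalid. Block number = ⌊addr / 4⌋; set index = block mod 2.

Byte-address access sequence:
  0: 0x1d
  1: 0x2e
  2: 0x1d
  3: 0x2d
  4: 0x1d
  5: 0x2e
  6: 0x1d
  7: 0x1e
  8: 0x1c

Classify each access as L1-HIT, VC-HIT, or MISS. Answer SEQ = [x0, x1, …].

0: 0x1d (blk 7, set 1) → MISS  vc=[]
1: 0x2e (blk 11, set 1) → MISS  vc=[7]
2: 0x1d (blk 7, set 1) → VC-HIT  vc=[11]
3: 0x2d (blk 11, set 1) → VC-HIT  vc=[7]
4: 0x1d (blk 7, set 1) → VC-HIT  vc=[11]
5: 0x2e (blk 11, set 1) → VC-HIT  vc=[7]
6: 0x1d (blk 7, set 1) → VC-HIT  vc=[11]
7: 0x1e (blk 7, set 1) → L1-HIT  vc=[11]
8: 0x1c (blk 7, set 1) → L1-HIT  vc=[11]

SEQ = [MISS, MISS, VC-HIT, VC-HIT, VC-HIT, VC-HIT, VC-HIT, L1-HIT, L1-HIT]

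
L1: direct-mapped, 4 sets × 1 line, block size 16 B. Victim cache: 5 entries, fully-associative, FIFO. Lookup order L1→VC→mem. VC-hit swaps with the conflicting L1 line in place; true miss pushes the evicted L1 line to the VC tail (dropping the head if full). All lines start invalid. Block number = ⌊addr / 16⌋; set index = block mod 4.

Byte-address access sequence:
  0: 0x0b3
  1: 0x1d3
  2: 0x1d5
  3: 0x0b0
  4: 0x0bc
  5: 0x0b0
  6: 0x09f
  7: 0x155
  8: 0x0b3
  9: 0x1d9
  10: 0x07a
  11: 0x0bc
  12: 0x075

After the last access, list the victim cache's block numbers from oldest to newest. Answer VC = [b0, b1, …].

VC = [21, 9, 11]

#0 0xb3→b11/s3 MISS; vc=[]
#1 0x1d3→b29/s1 MISS; vc=[]
#2 0x1d5→b29/s1 L1-HIT; vc=[]
#3 0xb0→b11/s3 L1-HIT; vc=[]
#4 0xbc→b11/s3 L1-HIT; vc=[]
#5 0xb0→b11/s3 L1-HIT; vc=[]
#6 0x9f→b9/s1 MISS; vc=[29]
#7 0x155→b21/s1 MISS; vc=[29,9]
#8 0xb3→b11/s3 L1-HIT; vc=[29,9]
#9 0x1d9→b29/s1 VC-HIT; vc=[21,9]
#10 0x7a→b7/s3 MISS; vc=[21,9,11]
#11 0xbc→b11/s3 VC-HIT; vc=[21,9,7]
#12 0x75→b7/s3 VC-HIT; vc=[21,9,11]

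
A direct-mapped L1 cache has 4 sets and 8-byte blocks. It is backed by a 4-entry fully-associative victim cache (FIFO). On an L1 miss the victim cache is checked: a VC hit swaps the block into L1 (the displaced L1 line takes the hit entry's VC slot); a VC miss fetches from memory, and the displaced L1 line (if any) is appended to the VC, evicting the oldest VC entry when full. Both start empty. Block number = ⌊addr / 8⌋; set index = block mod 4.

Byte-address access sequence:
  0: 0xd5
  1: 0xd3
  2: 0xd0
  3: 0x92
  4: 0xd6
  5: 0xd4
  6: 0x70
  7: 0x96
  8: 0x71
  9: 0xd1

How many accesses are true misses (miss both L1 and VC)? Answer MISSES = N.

MISSES = 3

  [0] addr=0xd5 blk=26 s=2: MISS | VC []
  [1] addr=0xd3 blk=26 s=2: L1-HIT | VC []
  [2] addr=0xd0 blk=26 s=2: L1-HIT | VC []
  [3] addr=0x92 blk=18 s=2: MISS | VC [26]
  [4] addr=0xd6 blk=26 s=2: VC-HIT | VC [18]
  [5] addr=0xd4 blk=26 s=2: L1-HIT | VC [18]
  [6] addr=0x70 blk=14 s=2: MISS | VC [18, 26]
  [7] addr=0x96 blk=18 s=2: VC-HIT | VC [14, 26]
  [8] addr=0x71 blk=14 s=2: VC-HIT | VC [18, 26]
  [9] addr=0xd1 blk=26 s=2: VC-HIT | VC [18, 14]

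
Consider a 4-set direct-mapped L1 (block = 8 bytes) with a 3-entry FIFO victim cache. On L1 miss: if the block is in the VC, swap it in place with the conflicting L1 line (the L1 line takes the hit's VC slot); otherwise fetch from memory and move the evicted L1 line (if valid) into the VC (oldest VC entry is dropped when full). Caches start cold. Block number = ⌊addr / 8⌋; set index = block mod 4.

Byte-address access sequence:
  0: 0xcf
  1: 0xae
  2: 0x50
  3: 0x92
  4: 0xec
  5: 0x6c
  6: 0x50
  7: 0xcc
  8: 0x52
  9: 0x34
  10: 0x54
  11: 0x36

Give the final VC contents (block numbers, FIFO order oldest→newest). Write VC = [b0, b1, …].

VC = [29, 13, 10]

  [0] addr=0xcf blk=25 s=1: MISS | VC []
  [1] addr=0xae blk=21 s=1: MISS | VC [25]
  [2] addr=0x50 blk=10 s=2: MISS | VC [25]
  [3] addr=0x92 blk=18 s=2: MISS | VC [25, 10]
  [4] addr=0xec blk=29 s=1: MISS | VC [25, 10, 21]
  [5] addr=0x6c blk=13 s=1: MISS | VC [10, 21, 29]
  [6] addr=0x50 blk=10 s=2: VC-HIT | VC [18, 21, 29]
  [7] addr=0xcc blk=25 s=1: MISS | VC [21, 29, 13]
  [8] addr=0x52 blk=10 s=2: L1-HIT | VC [21, 29, 13]
  [9] addr=0x34 blk=6 s=2: MISS | VC [29, 13, 10]
  [10] addr=0x54 blk=10 s=2: VC-HIT | VC [29, 13, 6]
  [11] addr=0x36 blk=6 s=2: VC-HIT | VC [29, 13, 10]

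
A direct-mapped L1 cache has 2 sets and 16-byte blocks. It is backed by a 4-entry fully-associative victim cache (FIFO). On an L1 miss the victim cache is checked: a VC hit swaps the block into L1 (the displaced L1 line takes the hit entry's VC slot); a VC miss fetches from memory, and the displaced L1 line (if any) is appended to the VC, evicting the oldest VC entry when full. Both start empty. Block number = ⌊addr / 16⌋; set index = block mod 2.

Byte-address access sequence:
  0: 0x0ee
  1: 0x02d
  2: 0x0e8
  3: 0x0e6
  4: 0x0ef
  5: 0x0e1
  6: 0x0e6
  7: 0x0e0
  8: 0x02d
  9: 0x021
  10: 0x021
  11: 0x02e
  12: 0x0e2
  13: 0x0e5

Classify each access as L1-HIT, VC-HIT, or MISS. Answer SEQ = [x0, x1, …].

SEQ = [MISS, MISS, VC-HIT, L1-HIT, L1-HIT, L1-HIT, L1-HIT, L1-HIT, VC-HIT, L1-HIT, L1-HIT, L1-HIT, VC-HIT, L1-HIT]

  [0] addr=0xee blk=14 s=0: MISS | VC []
  [1] addr=0x2d blk=2 s=0: MISS | VC [14]
  [2] addr=0xe8 blk=14 s=0: VC-HIT | VC [2]
  [3] addr=0xe6 blk=14 s=0: L1-HIT | VC [2]
  [4] addr=0xef blk=14 s=0: L1-HIT | VC [2]
  [5] addr=0xe1 blk=14 s=0: L1-HIT | VC [2]
  [6] addr=0xe6 blk=14 s=0: L1-HIT | VC [2]
  [7] addr=0xe0 blk=14 s=0: L1-HIT | VC [2]
  [8] addr=0x2d blk=2 s=0: VC-HIT | VC [14]
  [9] addr=0x21 blk=2 s=0: L1-HIT | VC [14]
  [10] addr=0x21 blk=2 s=0: L1-HIT | VC [14]
  [11] addr=0x2e blk=2 s=0: L1-HIT | VC [14]
  [12] addr=0xe2 blk=14 s=0: VC-HIT | VC [2]
  [13] addr=0xe5 blk=14 s=0: L1-HIT | VC [2]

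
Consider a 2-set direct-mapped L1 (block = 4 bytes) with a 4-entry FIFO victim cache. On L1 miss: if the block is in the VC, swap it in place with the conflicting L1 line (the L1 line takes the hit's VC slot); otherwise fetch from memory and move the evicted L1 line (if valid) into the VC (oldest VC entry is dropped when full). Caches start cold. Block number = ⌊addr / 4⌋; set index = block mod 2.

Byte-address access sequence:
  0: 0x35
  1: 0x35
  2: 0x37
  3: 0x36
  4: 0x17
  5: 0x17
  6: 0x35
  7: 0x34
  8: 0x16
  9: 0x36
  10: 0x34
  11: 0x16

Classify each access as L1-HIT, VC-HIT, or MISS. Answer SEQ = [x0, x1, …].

#0 0x35→b13/s1 MISS; vc=[]
#1 0x35→b13/s1 L1-HIT; vc=[]
#2 0x37→b13/s1 L1-HIT; vc=[]
#3 0x36→b13/s1 L1-HIT; vc=[]
#4 0x17→b5/s1 MISS; vc=[13]
#5 0x17→b5/s1 L1-HIT; vc=[13]
#6 0x35→b13/s1 VC-HIT; vc=[5]
#7 0x34→b13/s1 L1-HIT; vc=[5]
#8 0x16→b5/s1 VC-HIT; vc=[13]
#9 0x36→b13/s1 VC-HIT; vc=[5]
#10 0x34→b13/s1 L1-HIT; vc=[5]
#11 0x16→b5/s1 VC-HIT; vc=[13]

SEQ = [MISS, L1-HIT, L1-HIT, L1-HIT, MISS, L1-HIT, VC-HIT, L1-HIT, VC-HIT, VC-HIT, L1-HIT, VC-HIT]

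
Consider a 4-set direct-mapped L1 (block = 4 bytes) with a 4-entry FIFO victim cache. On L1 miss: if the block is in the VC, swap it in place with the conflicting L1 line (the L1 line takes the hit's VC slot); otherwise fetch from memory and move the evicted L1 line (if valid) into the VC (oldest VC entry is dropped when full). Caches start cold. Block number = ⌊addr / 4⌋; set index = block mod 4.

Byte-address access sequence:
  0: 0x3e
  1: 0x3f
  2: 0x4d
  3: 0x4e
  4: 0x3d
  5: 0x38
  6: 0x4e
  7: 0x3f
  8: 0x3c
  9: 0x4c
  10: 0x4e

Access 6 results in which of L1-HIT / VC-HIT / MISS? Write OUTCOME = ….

0: 0x3e (blk 15, set 3) → MISS  vc=[]
1: 0x3f (blk 15, set 3) → L1-HIT  vc=[]
2: 0x4d (blk 19, set 3) → MISS  vc=[15]
3: 0x4e (blk 19, set 3) → L1-HIT  vc=[15]
4: 0x3d (blk 15, set 3) → VC-HIT  vc=[19]
5: 0x38 (blk 14, set 2) → MISS  vc=[19]
6: 0x4e (blk 19, set 3) → VC-HIT  vc=[15]
7: 0x3f (blk 15, set 3) → VC-HIT  vc=[19]
8: 0x3c (blk 15, set 3) → L1-HIT  vc=[19]
9: 0x4c (blk 19, set 3) → VC-HIT  vc=[15]
10: 0x4e (blk 19, set 3) → L1-HIT  vc=[15]

OUTCOME = VC-HIT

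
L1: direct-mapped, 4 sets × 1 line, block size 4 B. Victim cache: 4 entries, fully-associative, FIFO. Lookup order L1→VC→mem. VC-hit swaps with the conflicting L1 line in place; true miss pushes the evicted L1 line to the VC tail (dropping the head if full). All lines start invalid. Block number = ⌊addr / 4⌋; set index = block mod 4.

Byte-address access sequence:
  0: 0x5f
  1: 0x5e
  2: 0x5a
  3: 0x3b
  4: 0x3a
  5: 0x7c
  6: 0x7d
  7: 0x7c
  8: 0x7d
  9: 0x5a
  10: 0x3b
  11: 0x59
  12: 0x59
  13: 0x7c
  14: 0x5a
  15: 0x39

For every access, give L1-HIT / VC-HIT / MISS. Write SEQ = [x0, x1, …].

SEQ = [MISS, L1-HIT, MISS, MISS, L1-HIT, MISS, L1-HIT, L1-HIT, L1-HIT, VC-HIT, VC-HIT, VC-HIT, L1-HIT, L1-HIT, L1-HIT, VC-HIT]

  [0] addr=0x5f blk=23 s=3: MISS | VC []
  [1] addr=0x5e blk=23 s=3: L1-HIT | VC []
  [2] addr=0x5a blk=22 s=2: MISS | VC []
  [3] addr=0x3b blk=14 s=2: MISS | VC [22]
  [4] addr=0x3a blk=14 s=2: L1-HIT | VC [22]
  [5] addr=0x7c blk=31 s=3: MISS | VC [22, 23]
  [6] addr=0x7d blk=31 s=3: L1-HIT | VC [22, 23]
  [7] addr=0x7c blk=31 s=3: L1-HIT | VC [22, 23]
  [8] addr=0x7d blk=31 s=3: L1-HIT | VC [22, 23]
  [9] addr=0x5a blk=22 s=2: VC-HIT | VC [14, 23]
  [10] addr=0x3b blk=14 s=2: VC-HIT | VC [22, 23]
  [11] addr=0x59 blk=22 s=2: VC-HIT | VC [14, 23]
  [12] addr=0x59 blk=22 s=2: L1-HIT | VC [14, 23]
  [13] addr=0x7c blk=31 s=3: L1-HIT | VC [14, 23]
  [14] addr=0x5a blk=22 s=2: L1-HIT | VC [14, 23]
  [15] addr=0x39 blk=14 s=2: VC-HIT | VC [22, 23]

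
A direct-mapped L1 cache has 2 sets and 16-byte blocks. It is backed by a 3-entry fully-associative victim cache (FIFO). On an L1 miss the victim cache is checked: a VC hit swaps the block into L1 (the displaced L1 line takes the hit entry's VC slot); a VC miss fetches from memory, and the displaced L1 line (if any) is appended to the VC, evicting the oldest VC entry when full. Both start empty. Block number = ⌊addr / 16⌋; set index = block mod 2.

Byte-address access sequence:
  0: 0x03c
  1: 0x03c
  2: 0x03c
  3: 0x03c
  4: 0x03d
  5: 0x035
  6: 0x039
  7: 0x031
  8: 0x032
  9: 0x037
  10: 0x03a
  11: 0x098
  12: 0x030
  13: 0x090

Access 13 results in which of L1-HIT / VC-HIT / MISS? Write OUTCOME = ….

OUTCOME = VC-HIT

#0 0x3c→b3/s1 MISS; vc=[]
#1 0x3c→b3/s1 L1-HIT; vc=[]
#2 0x3c→b3/s1 L1-HIT; vc=[]
#3 0x3c→b3/s1 L1-HIT; vc=[]
#4 0x3d→b3/s1 L1-HIT; vc=[]
#5 0x35→b3/s1 L1-HIT; vc=[]
#6 0x39→b3/s1 L1-HIT; vc=[]
#7 0x31→b3/s1 L1-HIT; vc=[]
#8 0x32→b3/s1 L1-HIT; vc=[]
#9 0x37→b3/s1 L1-HIT; vc=[]
#10 0x3a→b3/s1 L1-HIT; vc=[]
#11 0x98→b9/s1 MISS; vc=[3]
#12 0x30→b3/s1 VC-HIT; vc=[9]
#13 0x90→b9/s1 VC-HIT; vc=[3]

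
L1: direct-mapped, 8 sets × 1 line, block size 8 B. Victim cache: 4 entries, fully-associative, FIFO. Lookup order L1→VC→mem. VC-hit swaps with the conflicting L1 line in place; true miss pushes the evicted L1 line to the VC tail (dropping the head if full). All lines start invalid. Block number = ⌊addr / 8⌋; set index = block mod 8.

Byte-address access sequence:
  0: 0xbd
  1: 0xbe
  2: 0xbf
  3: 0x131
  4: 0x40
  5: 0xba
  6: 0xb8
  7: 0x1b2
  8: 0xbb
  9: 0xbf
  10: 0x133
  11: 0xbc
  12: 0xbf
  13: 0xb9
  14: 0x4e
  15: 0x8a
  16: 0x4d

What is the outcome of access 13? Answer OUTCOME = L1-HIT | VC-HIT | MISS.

OUTCOME = L1-HIT

0: 0xbd (blk 23, set 7) → MISS  vc=[]
1: 0xbe (blk 23, set 7) → L1-HIT  vc=[]
2: 0xbf (blk 23, set 7) → L1-HIT  vc=[]
3: 0x131 (blk 38, set 6) → MISS  vc=[]
4: 0x40 (blk 8, set 0) → MISS  vc=[]
5: 0xba (blk 23, set 7) → L1-HIT  vc=[]
6: 0xb8 (blk 23, set 7) → L1-HIT  vc=[]
7: 0x1b2 (blk 54, set 6) → MISS  vc=[38]
8: 0xbb (blk 23, set 7) → L1-HIT  vc=[38]
9: 0xbf (blk 23, set 7) → L1-HIT  vc=[38]
10: 0x133 (blk 38, set 6) → VC-HIT  vc=[54]
11: 0xbc (blk 23, set 7) → L1-HIT  vc=[54]
12: 0xbf (blk 23, set 7) → L1-HIT  vc=[54]
13: 0xb9 (blk 23, set 7) → L1-HIT  vc=[54]
14: 0x4e (blk 9, set 1) → MISS  vc=[54]
15: 0x8a (blk 17, set 1) → MISS  vc=[54, 9]
16: 0x4d (blk 9, set 1) → VC-HIT  vc=[54, 17]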